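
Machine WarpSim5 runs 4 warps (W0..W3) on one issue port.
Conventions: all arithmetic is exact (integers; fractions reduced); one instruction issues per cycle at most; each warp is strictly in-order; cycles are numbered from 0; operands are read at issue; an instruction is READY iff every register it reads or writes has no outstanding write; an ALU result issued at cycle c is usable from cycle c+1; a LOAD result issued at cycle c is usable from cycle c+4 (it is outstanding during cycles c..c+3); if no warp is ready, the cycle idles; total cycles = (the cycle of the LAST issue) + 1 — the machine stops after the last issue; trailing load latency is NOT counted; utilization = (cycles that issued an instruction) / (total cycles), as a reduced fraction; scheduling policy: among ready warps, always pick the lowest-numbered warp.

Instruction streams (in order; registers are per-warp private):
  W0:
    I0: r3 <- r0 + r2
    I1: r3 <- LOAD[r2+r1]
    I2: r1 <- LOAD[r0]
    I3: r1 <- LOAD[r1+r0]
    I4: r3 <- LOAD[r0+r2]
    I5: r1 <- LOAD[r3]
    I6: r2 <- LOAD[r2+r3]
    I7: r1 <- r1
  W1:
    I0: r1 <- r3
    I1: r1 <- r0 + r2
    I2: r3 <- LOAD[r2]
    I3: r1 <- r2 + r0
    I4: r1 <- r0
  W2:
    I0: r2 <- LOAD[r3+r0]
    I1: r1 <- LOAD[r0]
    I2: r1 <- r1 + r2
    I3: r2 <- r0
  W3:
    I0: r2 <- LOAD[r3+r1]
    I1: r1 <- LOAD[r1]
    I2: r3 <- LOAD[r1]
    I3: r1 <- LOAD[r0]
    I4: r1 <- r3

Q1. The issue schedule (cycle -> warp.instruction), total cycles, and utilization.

cycle 0: W0.I0
cycle 1: W0.I1
cycle 2: W0.I2
cycle 3: W1.I0
cycle 4: W1.I1
cycle 5: W1.I2
cycle 6: W0.I3
cycle 7: W0.I4
cycle 8: W1.I3
cycle 9: W1.I4
cycle 10: W2.I0
cycle 11: W0.I5
cycle 12: W0.I6
cycle 13: W2.I1
cycle 14: W3.I0
cycle 15: W0.I7
cycle 16: W3.I1
cycle 17: W2.I2
cycle 18: W2.I3
cycle 19: idle
cycle 20: W3.I2
cycle 21: W3.I3
cycle 22: idle
cycle 23: idle
cycle 24: idle
cycle 25: W3.I4

Answer: 26 cycles, utilization 11/13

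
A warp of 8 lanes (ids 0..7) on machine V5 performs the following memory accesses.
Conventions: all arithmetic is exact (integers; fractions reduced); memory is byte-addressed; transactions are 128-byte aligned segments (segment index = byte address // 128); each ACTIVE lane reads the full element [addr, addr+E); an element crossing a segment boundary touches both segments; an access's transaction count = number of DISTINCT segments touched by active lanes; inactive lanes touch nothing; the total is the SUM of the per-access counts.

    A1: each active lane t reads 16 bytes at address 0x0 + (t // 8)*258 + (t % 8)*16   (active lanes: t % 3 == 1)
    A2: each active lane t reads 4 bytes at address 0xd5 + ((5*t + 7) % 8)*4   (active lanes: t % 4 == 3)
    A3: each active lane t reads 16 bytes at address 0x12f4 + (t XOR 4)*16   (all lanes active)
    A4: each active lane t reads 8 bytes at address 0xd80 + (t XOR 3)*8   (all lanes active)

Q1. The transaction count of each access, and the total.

A1: 1 transaction
A2: 1 transaction
A3: 2 transactions
A4: 1 transaction

Answer: 1,1,2,1; total 5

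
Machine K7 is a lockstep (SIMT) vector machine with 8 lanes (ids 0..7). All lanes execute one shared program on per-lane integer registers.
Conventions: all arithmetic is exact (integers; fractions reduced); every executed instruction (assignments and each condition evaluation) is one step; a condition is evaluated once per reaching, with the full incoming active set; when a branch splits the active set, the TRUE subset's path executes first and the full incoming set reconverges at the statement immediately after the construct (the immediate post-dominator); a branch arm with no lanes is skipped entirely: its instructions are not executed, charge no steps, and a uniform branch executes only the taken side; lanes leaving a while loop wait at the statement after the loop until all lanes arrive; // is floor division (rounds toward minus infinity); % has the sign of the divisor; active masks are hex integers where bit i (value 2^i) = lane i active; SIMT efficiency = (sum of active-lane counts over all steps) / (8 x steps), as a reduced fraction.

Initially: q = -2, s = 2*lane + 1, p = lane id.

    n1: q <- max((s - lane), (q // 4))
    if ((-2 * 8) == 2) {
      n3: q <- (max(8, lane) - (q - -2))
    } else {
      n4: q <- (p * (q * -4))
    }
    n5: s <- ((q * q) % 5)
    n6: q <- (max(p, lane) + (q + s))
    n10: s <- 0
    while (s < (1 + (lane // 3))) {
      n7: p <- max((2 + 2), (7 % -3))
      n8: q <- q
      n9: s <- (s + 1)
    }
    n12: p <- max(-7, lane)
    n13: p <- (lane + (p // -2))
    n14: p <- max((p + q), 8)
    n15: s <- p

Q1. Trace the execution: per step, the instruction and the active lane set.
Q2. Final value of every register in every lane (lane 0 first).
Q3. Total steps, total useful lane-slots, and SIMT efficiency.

step 0: q <- max((s - lane), (q // 4)) 0xff
step 1: eval ((-2 * 8) == 2)         0xff
step 2: q <- (p * (q * -4))          0xff
step 3: s <- ((q * q) % 5)           0xff
step 4: q <- (max(p, lane) + (q + s)) 0xff
step 5: s <- 0                       0xff
step 6: eval (s < (1 + (lane // 3))) 0xff
step 7: p <- max((2 + 2), (7 % -3))  0xff
step 8: q <- q                       0xff
step 9: s <- (s + 1)                 0xff
step 10: eval (s < (1 + (lane // 3))) 0xff
step 11: p <- max((2 + 2), (7 % -3))  0xf8
step 12: q <- q                       0xf8
step 13: s <- (s + 1)                 0xf8
step 14: eval (s < (1 + (lane // 3))) 0xf8
step 15: p <- max((2 + 2), (7 % -3))  0xc0
step 16: q <- q                       0xc0
step 17: s <- (s + 1)                 0xc0
step 18: eval (s < (1 + (lane // 3))) 0xc0
step 19: p <- max(-7, lane)           0xff
step 20: p <- (lane + (p // -2))      0xff
step 21: p <- max((p + q), 8)         0xff
step 22: s <- p                       0xff

Answer: 23 steps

q: 0,-3,-21,-41,-76,-115,-158,-216
s: 8,8,8,8,8,8,8,8
p: 8,8,8,8,8,8,8,8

steps = 23; useful = 148; efficiency = 148/184 = 37/46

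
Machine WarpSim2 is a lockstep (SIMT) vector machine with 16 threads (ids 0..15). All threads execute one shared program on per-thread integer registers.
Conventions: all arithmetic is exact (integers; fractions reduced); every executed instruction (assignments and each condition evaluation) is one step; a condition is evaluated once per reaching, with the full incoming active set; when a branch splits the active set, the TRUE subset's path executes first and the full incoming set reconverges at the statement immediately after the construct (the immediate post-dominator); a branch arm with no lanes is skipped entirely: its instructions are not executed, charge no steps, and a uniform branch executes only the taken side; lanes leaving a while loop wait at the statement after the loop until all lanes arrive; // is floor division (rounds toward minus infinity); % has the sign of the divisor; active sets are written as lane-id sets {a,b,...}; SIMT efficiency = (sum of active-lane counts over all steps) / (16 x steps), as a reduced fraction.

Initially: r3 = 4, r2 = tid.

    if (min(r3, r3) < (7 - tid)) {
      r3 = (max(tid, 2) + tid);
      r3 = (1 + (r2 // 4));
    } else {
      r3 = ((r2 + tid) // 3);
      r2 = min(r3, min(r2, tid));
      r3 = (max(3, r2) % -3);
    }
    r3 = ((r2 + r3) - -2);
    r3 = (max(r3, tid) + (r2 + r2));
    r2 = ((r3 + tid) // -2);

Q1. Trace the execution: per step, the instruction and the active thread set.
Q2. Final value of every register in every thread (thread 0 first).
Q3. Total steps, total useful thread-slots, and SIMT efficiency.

step 0: eval (min(r3, r3) < (7 - tid)) {0,1,2,3,4,5,6,7,8,9,10,11,12,13,14,15}
step 1: r3 <- (max(tid, 2) + tid)    {0,1,2}
step 2: r3 <- (1 + (r2 // 4))        {0,1,2}
step 3: r3 <- ((r2 + tid) // 3)      {3,4,5,6,7,8,9,10,11,12,13,14,15}
step 4: r2 <- min(r3, min(r2, tid))  {3,4,5,6,7,8,9,10,11,12,13,14,15}
step 5: r3 <- (max(3, r2) % -3)      {3,4,5,6,7,8,9,10,11,12,13,14,15}
step 6: r3 <- ((r2 + r3) - -2)       {0,1,2,3,4,5,6,7,8,9,10,11,12,13,14,15}
step 7: r3 <- (max(r3, tid) + (r2 + r2)) {0,1,2,3,4,5,6,7,8,9,10,11,12,13,14,15}
step 8: r2 <- ((r3 + tid) // -2)     {0,1,2,3,4,5,6,7,8,9,10,11,12,13,14,15}

Answer: 9 steps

r3: 3,6,9,8,8,11,14,15,18,21,22,25,28,29,32,35
r2: -2,-4,-6,-6,-6,-8,-10,-11,-13,-15,-16,-18,-20,-21,-23,-25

steps = 9; useful = 109; efficiency = 109/144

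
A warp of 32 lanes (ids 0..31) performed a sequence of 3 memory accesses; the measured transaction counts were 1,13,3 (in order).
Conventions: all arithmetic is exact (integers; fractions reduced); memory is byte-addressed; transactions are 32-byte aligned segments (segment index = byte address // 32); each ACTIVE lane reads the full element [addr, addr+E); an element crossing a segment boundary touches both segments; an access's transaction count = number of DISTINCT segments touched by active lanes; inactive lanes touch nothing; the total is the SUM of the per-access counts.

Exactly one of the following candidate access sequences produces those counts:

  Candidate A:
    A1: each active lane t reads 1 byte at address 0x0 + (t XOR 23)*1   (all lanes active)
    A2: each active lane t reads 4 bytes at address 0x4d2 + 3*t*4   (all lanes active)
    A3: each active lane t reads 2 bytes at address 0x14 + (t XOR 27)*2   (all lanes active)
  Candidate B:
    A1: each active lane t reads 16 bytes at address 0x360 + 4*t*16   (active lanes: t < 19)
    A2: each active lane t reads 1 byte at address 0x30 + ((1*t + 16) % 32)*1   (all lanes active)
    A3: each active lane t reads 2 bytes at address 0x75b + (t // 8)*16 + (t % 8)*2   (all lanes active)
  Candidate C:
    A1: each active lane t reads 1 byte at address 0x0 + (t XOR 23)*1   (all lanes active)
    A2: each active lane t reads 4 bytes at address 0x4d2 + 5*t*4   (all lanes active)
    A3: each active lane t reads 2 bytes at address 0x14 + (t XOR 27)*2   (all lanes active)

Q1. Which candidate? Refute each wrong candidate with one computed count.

B: A1 gives 19 transactions, not 1
C: A2 gives 21 transactions, not 13
A: all counts match (1,13,3)

Answer: A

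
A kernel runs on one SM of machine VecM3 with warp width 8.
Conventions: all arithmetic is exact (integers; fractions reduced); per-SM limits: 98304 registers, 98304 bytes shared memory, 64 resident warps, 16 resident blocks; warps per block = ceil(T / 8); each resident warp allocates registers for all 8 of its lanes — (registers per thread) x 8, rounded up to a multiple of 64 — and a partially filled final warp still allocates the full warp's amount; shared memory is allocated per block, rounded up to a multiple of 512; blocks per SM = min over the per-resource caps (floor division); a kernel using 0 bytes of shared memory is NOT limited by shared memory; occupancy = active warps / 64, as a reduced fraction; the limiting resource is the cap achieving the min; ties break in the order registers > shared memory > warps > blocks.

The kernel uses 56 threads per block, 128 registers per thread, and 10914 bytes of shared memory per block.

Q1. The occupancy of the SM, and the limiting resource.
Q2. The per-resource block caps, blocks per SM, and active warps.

Answer: occupancy 7/8, limited by shared memory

registers: 13 blocks
shared memory: 8 blocks
warps: 9 blocks
blocks: 16 blocks

Answer: 8 blocks, 56 active warps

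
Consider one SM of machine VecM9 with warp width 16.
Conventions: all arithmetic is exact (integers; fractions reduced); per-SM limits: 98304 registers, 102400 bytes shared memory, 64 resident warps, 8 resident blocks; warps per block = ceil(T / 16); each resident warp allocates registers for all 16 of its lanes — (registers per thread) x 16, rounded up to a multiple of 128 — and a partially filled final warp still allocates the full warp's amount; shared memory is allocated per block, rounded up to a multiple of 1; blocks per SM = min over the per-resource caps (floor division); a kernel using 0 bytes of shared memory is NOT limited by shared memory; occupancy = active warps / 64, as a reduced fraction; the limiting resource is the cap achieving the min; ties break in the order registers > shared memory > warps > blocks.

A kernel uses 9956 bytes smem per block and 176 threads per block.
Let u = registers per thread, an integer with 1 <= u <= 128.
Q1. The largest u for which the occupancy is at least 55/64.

Answer: u = 104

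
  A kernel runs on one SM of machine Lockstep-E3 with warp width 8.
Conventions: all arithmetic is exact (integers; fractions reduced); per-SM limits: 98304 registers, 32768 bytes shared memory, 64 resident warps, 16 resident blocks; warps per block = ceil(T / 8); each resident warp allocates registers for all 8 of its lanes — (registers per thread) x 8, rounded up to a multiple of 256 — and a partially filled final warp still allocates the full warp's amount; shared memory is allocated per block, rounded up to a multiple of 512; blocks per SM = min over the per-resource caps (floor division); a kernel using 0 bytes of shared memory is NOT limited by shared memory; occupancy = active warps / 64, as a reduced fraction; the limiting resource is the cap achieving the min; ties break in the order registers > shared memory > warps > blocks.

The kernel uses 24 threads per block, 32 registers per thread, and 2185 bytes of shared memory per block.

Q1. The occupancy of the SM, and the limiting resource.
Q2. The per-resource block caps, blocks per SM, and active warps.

Answer: occupancy 9/16, limited by shared memory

registers: 128 blocks
shared memory: 12 blocks
warps: 21 blocks
blocks: 16 blocks

Answer: 12 blocks, 36 active warps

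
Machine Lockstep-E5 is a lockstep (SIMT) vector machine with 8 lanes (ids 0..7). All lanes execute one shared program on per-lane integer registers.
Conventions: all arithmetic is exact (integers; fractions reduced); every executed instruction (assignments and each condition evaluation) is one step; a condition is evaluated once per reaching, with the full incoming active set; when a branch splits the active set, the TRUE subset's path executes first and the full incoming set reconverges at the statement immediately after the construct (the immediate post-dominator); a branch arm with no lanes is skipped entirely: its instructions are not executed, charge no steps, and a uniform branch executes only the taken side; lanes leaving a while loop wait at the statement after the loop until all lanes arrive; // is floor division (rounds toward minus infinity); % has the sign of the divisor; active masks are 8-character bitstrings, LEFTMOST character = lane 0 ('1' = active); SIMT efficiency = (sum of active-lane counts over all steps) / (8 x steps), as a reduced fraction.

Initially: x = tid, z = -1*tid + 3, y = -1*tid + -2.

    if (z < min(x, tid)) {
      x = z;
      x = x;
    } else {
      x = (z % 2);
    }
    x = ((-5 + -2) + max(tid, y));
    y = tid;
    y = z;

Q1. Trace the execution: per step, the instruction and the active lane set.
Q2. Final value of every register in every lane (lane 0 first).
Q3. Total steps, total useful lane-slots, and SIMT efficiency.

step 0: eval (z < min(x, tid))       11111111
step 1: x <- z                       00111111
step 2: x <- x                       00111111
step 3: x <- (z % 2)                 11000000
step 4: x <- ((-5 + -2) + max(tid, y)) 11111111
step 5: y <- tid                     11111111
step 6: y <- z                       11111111

Answer: 7 steps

x: -7,-6,-5,-4,-3,-2,-1,0
z: 3,2,1,0,-1,-2,-3,-4
y: 3,2,1,0,-1,-2,-3,-4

steps = 7; useful = 46; efficiency = 46/56 = 23/28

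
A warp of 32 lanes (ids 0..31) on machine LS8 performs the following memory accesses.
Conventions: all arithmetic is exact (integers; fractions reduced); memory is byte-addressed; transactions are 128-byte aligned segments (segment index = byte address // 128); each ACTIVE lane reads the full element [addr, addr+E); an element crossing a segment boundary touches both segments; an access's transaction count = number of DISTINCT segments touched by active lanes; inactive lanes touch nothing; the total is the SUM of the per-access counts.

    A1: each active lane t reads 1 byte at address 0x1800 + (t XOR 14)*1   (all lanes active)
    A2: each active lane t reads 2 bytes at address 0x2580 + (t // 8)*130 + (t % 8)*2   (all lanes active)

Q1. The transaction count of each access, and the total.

A1: 1 transaction
A2: 4 transactions

Answer: 1,4; total 5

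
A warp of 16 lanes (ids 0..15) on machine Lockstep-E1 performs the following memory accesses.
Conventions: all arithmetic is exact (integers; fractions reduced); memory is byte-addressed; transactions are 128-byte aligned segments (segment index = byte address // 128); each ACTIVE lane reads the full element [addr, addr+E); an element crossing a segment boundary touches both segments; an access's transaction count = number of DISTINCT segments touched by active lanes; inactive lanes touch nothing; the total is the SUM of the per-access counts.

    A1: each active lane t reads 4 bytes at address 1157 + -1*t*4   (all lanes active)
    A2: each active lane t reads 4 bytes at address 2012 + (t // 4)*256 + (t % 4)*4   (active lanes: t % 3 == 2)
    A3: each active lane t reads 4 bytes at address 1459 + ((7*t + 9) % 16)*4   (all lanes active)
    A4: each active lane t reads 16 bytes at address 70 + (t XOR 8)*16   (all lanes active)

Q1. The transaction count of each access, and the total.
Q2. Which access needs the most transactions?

A1: 2 transactions
A2: 4 transactions
A3: 1 transaction
A4: 3 transactions

Answer: 2,4,1,3; total 10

Answer: A2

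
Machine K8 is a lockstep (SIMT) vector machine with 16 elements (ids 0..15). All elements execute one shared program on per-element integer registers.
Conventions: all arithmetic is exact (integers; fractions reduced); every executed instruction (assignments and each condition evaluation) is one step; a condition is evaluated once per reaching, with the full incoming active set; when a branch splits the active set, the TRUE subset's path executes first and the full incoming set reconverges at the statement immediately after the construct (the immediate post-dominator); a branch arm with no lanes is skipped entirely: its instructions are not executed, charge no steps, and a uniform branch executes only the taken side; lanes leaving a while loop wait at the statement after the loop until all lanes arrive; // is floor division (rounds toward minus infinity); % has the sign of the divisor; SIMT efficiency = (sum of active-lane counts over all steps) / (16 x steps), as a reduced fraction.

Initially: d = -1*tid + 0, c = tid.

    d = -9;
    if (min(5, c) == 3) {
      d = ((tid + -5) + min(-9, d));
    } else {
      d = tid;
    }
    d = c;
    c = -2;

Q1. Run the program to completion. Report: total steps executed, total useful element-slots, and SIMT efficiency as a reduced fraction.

Answer: 6 steps, 80 useful, 5/6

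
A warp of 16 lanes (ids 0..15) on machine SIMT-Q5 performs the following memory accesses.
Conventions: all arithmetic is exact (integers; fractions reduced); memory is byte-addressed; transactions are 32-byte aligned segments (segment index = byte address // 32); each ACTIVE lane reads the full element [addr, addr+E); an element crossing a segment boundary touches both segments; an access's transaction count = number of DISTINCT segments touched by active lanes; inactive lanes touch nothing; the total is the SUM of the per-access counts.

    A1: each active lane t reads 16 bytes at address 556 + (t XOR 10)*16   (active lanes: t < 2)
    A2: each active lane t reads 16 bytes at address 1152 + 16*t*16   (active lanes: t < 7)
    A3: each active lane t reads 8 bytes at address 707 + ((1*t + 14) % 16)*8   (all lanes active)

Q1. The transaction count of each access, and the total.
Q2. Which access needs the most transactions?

A1: 2 transactions
A2: 7 transactions
A3: 5 transactions

Answer: 2,7,5; total 14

Answer: A2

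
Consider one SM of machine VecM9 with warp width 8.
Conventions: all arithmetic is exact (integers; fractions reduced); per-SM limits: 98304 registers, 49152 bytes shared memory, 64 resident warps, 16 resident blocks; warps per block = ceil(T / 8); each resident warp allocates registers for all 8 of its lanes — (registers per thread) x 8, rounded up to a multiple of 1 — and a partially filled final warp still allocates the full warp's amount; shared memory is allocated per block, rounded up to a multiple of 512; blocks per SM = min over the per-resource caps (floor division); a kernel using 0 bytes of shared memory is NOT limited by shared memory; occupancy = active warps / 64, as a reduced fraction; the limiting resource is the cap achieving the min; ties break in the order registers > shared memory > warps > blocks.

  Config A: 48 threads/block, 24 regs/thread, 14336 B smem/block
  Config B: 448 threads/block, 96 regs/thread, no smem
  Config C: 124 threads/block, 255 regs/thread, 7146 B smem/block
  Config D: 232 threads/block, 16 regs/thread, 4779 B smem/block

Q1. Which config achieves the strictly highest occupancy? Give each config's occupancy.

occupancies: A 9/32, B 7/8, C 3/4, D 29/32

Answer: D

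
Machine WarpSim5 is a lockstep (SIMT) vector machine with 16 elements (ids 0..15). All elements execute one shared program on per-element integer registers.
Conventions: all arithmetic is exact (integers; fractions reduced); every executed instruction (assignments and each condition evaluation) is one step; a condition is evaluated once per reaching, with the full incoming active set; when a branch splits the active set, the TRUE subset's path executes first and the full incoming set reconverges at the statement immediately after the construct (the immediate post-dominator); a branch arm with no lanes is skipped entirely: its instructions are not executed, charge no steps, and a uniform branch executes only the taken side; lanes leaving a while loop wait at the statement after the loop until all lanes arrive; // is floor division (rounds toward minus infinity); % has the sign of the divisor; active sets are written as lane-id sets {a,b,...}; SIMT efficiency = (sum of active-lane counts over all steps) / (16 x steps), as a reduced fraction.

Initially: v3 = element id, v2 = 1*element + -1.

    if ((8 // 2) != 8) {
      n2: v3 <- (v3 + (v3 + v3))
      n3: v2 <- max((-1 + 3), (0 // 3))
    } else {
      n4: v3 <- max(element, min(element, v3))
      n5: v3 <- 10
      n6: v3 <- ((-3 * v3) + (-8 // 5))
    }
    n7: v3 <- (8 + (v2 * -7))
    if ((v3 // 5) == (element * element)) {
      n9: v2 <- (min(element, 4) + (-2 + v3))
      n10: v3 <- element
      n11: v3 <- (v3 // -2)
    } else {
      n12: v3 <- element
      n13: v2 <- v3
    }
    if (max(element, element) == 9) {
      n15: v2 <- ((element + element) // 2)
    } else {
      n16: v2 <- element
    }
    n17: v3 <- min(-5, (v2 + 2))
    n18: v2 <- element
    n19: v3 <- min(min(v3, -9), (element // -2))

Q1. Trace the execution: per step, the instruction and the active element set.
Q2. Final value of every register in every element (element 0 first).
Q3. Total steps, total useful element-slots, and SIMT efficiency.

step 0: eval ((8 // 2) != 8)         {0,1,2,3,4,5,6,7,8,9,10,11,12,13,14,15}
step 1: v3 <- (v3 + (v3 + v3))       {0,1,2,3,4,5,6,7,8,9,10,11,12,13,14,15}
step 2: v2 <- max((-1 + 3), (0 // 3)) {0,1,2,3,4,5,6,7,8,9,10,11,12,13,14,15}
step 3: v3 <- (8 + (v2 * -7))        {0,1,2,3,4,5,6,7,8,9,10,11,12,13,14,15}
step 4: eval ((v3 // 5) == (element * element)) {0,1,2,3,4,5,6,7,8,9,10,11,12,13,14,15}
step 5: v3 <- element                {0,1,2,3,4,5,6,7,8,9,10,11,12,13,14,15}
step 6: v2 <- v3                     {0,1,2,3,4,5,6,7,8,9,10,11,12,13,14,15}
step 7: eval (max(element, element) == 9) {0,1,2,3,4,5,6,7,8,9,10,11,12,13,14,15}
step 8: v2 <- ((element + element) // 2) {9}
step 9: v2 <- element                {0,1,2,3,4,5,6,7,8,10,11,12,13,14,15}
step 10: v3 <- min(-5, (v2 + 2))      {0,1,2,3,4,5,6,7,8,9,10,11,12,13,14,15}
step 11: v2 <- element                {0,1,2,3,4,5,6,7,8,9,10,11,12,13,14,15}
step 12: v3 <- min(min(v3, -9), (element // -2)) {0,1,2,3,4,5,6,7,8,9,10,11,12,13,14,15}

Answer: 13 steps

v3: -9,-9,-9,-9,-9,-9,-9,-9,-9,-9,-9,-9,-9,-9,-9,-9
v2: 0,1,2,3,4,5,6,7,8,9,10,11,12,13,14,15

steps = 13; useful = 192; efficiency = 192/208 = 12/13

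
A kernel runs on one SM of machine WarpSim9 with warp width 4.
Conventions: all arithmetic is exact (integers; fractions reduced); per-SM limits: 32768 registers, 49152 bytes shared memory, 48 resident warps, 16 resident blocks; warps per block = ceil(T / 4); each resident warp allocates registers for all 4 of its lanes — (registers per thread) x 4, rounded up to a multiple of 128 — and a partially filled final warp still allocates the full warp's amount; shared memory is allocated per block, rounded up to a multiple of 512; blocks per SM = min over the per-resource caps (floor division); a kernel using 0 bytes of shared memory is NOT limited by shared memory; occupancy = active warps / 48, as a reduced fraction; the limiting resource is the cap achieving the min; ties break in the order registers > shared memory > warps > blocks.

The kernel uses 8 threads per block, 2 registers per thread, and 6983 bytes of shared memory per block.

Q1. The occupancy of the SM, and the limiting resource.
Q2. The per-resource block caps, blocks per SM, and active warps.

Answer: occupancy 1/4, limited by shared memory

registers: 128 blocks
shared memory: 6 blocks
warps: 24 blocks
blocks: 16 blocks

Answer: 6 blocks, 12 active warps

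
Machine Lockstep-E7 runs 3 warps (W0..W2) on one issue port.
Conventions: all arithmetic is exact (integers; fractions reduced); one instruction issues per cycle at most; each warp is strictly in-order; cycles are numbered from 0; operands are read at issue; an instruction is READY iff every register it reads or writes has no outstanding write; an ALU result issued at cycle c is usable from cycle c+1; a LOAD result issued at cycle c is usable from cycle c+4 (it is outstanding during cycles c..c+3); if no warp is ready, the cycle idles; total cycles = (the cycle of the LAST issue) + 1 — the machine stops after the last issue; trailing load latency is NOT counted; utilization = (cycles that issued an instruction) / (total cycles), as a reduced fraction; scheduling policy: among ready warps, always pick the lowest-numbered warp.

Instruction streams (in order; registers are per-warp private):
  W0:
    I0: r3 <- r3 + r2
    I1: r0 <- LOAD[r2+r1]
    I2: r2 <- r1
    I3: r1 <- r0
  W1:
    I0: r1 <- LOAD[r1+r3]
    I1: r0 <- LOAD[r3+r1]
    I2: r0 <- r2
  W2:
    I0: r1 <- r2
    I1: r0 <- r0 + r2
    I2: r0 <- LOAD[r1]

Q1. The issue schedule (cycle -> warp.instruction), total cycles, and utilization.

cycle 0: W0.I0
cycle 1: W0.I1
cycle 2: W0.I2
cycle 3: W1.I0
cycle 4: W2.I0
cycle 5: W0.I3
cycle 6: W2.I1
cycle 7: W1.I1
cycle 8: W2.I2
cycle 9: idle
cycle 10: idle
cycle 11: W1.I2

Answer: 12 cycles, utilization 5/6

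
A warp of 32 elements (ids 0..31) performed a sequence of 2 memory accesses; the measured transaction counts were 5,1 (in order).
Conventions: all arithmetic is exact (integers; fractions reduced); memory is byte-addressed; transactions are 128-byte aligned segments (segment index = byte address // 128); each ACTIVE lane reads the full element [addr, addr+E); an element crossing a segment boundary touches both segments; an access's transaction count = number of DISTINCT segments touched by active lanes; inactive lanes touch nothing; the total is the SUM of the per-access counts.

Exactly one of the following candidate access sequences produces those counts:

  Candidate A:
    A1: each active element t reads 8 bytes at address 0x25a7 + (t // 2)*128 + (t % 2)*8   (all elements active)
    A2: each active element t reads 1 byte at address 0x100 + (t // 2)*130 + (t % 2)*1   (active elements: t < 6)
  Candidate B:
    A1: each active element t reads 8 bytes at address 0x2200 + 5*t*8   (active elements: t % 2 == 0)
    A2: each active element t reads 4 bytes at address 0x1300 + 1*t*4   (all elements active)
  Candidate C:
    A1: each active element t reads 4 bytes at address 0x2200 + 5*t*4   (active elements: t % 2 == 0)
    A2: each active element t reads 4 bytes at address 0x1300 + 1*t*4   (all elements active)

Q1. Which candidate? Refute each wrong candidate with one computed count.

A: A1 gives 16 transactions, not 5
B: A1 gives 10 transactions, not 5
C: all counts match (5,1)

Answer: C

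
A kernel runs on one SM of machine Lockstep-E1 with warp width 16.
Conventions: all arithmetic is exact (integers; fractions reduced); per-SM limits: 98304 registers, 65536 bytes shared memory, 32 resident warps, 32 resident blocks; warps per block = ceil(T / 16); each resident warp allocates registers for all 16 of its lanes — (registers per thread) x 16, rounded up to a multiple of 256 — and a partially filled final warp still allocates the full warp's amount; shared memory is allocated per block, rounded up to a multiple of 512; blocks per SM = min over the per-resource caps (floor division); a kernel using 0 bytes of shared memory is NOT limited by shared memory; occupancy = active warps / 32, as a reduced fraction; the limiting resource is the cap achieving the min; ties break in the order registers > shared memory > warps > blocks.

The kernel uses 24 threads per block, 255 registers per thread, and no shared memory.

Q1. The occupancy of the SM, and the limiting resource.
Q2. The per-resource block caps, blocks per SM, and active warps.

Answer: occupancy 3/4, limited by registers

registers: 12 blocks
shared memory: no limit (kernel uses none)
warps: 16 blocks
blocks: 32 blocks

Answer: 12 blocks, 24 active warps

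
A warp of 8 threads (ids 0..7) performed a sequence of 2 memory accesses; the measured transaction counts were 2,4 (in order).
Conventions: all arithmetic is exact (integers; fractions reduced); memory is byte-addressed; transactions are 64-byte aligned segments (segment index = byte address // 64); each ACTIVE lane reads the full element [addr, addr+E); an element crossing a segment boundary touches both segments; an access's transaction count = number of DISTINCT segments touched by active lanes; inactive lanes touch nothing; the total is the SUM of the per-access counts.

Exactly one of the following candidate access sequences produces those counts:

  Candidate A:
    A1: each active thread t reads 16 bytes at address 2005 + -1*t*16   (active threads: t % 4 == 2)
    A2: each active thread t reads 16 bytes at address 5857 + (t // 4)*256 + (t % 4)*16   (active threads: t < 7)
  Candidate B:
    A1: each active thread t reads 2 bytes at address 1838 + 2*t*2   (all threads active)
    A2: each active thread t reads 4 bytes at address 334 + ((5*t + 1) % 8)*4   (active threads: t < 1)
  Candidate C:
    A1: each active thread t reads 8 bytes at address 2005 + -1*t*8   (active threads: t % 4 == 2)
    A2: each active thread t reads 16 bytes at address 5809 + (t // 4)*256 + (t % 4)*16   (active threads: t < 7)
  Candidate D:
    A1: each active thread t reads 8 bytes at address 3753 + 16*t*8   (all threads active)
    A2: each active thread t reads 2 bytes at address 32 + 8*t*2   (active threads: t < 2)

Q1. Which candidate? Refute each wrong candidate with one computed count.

A: A1 gives 3 transactions, not 2
B: A2 gives 1 transaction, not 4
D: A1 gives 8 transactions, not 2
C: all counts match (2,4)

Answer: C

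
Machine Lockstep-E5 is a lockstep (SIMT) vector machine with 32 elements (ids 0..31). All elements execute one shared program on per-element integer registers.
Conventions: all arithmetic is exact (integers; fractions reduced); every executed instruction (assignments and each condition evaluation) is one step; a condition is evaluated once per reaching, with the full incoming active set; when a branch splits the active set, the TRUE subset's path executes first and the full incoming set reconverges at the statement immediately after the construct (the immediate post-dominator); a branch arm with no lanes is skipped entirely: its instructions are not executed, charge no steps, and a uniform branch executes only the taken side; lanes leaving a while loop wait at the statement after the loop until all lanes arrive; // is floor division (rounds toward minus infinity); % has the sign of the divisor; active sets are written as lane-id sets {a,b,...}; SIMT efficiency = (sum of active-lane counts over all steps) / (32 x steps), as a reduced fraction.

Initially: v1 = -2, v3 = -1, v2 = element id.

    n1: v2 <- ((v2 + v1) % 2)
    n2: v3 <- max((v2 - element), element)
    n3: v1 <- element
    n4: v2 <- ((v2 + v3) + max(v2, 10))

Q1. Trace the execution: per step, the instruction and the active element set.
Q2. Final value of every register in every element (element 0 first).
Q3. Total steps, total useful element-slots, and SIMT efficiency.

step 0: v2 <- ((v2 + v1) % 2)        {0,1,2,3,4,5,6,7,8,9,10,11,12,13,14,15,16,17,18,19,20,21,22,23,24,25,26,27,28,29,30,31}
step 1: v3 <- max((v2 - element), element) {0,1,2,3,4,5,6,7,8,9,10,11,12,13,14,15,16,17,18,19,20,21,22,23,24,25,26,27,28,29,30,31}
step 2: v1 <- element                {0,1,2,3,4,5,6,7,8,9,10,11,12,13,14,15,16,17,18,19,20,21,22,23,24,25,26,27,28,29,30,31}
step 3: v2 <- ((v2 + v3) + max(v2, 10)) {0,1,2,3,4,5,6,7,8,9,10,11,12,13,14,15,16,17,18,19,20,21,22,23,24,25,26,27,28,29,30,31}

Answer: 4 steps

v1: 0,1,2,3,4,5,6,7,8,9,10,11,12,13,14,15,16,17,18,19,20,21,22,23,24,25,26,27,28,29,30,31
v3: 0,1,2,3,4,5,6,7,8,9,10,11,12,13,14,15,16,17,18,19,20,21,22,23,24,25,26,27,28,29,30,31
v2: 10,12,12,14,14,16,16,18,18,20,20,22,22,24,24,26,26,28,28,30,30,32,32,34,34,36,36,38,38,40,40,42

steps = 4; useful = 128; efficiency = 128/128 = 1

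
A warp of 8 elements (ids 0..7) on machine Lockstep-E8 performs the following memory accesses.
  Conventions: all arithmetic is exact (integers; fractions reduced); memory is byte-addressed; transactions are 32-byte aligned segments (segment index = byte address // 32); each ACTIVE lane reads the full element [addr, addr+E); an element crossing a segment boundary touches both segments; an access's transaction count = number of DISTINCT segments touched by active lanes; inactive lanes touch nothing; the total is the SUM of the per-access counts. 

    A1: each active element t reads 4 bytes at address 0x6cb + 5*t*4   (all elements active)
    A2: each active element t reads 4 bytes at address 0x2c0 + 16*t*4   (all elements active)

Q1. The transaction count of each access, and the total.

A1: 5 transactions
A2: 8 transactions

Answer: 5,8; total 13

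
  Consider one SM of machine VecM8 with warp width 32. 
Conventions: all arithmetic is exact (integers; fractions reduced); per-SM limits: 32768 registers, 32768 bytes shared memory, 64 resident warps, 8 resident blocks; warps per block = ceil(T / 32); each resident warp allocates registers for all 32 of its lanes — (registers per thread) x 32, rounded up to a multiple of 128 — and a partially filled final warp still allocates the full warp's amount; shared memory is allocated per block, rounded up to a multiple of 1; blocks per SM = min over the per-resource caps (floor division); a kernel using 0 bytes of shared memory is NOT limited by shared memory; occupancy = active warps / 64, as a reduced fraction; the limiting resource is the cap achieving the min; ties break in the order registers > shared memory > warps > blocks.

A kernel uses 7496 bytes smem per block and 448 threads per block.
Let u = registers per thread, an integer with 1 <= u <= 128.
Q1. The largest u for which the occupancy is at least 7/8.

Answer: u = 16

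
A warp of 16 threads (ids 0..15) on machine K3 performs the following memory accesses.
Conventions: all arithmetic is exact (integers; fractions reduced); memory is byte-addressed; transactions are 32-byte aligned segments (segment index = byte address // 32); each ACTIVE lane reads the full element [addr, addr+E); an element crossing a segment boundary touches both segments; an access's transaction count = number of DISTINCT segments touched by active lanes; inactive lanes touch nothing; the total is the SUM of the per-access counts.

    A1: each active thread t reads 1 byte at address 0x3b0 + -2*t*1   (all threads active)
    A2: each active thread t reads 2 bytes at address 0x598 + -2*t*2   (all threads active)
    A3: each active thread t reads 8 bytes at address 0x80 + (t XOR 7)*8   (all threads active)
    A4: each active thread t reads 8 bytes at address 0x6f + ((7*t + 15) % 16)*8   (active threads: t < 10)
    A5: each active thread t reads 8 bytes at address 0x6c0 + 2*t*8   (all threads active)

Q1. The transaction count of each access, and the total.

A1: 2 transactions
A2: 3 transactions
A3: 4 transactions
A4: 5 transactions
A5: 8 transactions

Answer: 2,3,4,5,8; total 22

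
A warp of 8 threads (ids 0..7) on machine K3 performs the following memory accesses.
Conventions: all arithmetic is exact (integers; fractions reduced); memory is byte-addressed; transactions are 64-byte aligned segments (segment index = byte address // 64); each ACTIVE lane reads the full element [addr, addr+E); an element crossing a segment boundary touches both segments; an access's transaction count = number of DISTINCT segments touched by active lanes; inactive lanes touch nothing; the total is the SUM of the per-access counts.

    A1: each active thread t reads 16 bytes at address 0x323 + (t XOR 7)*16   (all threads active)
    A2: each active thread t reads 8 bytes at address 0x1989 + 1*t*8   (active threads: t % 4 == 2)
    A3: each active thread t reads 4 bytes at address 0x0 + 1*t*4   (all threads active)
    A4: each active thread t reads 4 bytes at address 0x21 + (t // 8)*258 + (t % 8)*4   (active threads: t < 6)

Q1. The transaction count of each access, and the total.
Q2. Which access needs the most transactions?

A1: 3 transactions
A2: 2 transactions
A3: 1 transaction
A4: 1 transaction

Answer: 3,2,1,1; total 7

Answer: A1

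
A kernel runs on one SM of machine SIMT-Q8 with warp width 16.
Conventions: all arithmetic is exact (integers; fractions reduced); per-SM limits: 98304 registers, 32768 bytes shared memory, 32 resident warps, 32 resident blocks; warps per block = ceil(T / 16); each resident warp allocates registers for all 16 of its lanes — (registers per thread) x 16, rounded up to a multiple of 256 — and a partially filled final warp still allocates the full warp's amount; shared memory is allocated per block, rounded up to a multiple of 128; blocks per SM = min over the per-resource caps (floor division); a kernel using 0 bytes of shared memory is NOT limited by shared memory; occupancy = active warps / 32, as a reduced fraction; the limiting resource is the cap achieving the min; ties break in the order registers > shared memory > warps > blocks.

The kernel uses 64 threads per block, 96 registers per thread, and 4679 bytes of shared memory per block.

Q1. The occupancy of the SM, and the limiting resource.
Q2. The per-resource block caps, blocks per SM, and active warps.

Answer: occupancy 3/4, limited by shared memory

registers: 16 blocks
shared memory: 6 blocks
warps: 8 blocks
blocks: 32 blocks

Answer: 6 blocks, 24 active warps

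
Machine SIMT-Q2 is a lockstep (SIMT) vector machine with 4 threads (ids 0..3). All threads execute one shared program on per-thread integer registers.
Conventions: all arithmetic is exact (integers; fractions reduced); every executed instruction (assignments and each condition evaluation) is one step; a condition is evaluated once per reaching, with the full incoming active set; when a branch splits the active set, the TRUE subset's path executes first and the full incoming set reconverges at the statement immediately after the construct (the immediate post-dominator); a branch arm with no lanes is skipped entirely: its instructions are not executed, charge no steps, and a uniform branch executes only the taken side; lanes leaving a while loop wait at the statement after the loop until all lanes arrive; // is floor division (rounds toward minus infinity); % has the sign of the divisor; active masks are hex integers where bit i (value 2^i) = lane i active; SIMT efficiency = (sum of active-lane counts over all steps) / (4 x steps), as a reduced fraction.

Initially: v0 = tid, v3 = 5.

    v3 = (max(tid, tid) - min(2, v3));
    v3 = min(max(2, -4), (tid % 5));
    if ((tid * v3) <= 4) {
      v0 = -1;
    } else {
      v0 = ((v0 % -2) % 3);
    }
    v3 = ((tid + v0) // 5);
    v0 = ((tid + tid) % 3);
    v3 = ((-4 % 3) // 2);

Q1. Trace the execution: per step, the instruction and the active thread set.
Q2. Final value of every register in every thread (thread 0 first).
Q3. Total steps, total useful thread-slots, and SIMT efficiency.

step 0: v3 <- (max(tid, tid) - min(2, v3)) 0xf
step 1: v3 <- min(max(2, -4), (tid % 5)) 0xf
step 2: eval ((tid * v3) <= 4)       0xf
step 3: v0 <- -1                     0x7
step 4: v0 <- ((v0 % -2) % 3)        0x8
step 5: v3 <- ((tid + v0) // 5)      0xf
step 6: v0 <- ((tid + tid) % 3)      0xf
step 7: v3 <- ((-4 % 3) // 2)        0xf

Answer: 8 steps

v0: 0,2,1,0
v3: 1,1,1,1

steps = 8; useful = 28; efficiency = 28/32 = 7/8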